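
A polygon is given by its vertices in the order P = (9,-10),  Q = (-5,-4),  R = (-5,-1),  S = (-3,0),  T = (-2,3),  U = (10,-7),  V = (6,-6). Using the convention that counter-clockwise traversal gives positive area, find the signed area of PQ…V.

Apply the surveyor's formula: 2A = Σ (x_i·y_{i+1} − x_{i+1}·y_i), indices taken mod 7.
Σ = (-86) + (-15) + (-3) + (-9) + (-16) + (-18) + (-6) = -153
Signed area = Σ/2 = -76.5 (negative ⇒ clockwise traversal).

-76.5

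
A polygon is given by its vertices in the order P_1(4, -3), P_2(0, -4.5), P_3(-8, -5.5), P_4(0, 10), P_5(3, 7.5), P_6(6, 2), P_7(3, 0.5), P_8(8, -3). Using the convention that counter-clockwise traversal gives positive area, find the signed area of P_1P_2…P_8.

-115.5

Cross-terms: -18, -36, -80, -30, -39, -3, -13, -12  ⇒  Σ = -231
Signed area = Σ/2 = -115.5 (negative ⇒ clockwise traversal).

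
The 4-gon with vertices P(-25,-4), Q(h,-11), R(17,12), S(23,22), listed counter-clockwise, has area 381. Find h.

-16

The doubled signed area Σ (x_i y_{i+1} − x_{i+1} y_i) is linear in h.
With h=0 it equals 1018; the coefficient of h is 16 (from the two edges through Q).
So 16·h + 1018 = 2·381 = 762 ⇒ h = -16.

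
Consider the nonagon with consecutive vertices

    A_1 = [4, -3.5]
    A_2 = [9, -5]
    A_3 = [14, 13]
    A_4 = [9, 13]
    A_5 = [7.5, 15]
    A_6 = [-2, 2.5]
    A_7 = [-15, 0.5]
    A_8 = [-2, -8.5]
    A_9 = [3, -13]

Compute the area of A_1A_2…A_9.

Σ = (11.5) + (187) + (65) + (37.5) + (48.75) + (36.5) + (128.5) + (51.5) + (41.5) = 607.75
Area = |Σ|/2 = 303.875.

303.875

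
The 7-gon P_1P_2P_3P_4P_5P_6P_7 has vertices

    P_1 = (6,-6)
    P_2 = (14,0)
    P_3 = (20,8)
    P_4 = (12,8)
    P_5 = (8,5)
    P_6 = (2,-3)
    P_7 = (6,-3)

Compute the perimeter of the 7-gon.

50

|P_1P_2| = √((8)² + (6)²) = √100 = 10
|P_2P_3| = √((6)² + (8)²) = √100 = 10
|P_3P_4| = √((-8)² + (0)²) = √64 = 8
|P_4P_5| = √((-4)² + (-3)²) = √25 = 5
|P_5P_6| = √((-6)² + (-8)²) = √100 = 10
|P_6P_7| = √((4)² + (0)²) = √16 = 4
|P_7P_1| = √((0)² + (-3)²) = √9 = 3
Perimeter = 10 + 10 + 8 + 5 + 10 + 4 + 3 = 50.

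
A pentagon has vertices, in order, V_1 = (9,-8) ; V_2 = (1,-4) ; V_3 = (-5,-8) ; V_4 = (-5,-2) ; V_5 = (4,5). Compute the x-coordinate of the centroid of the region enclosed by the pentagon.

71/45

Apply the surveyor's formula. First the cross-terms c_i = x_i·y_{i+1} − x_{i+1}·y_i:
  -28, -28, -30, -17, -77  ⇒  2A = -180, A = -90.
Then Σ (x_i + x_{i+1})·c_i = -852, so x̄ = -852 / (6·(-90)) = 71/45.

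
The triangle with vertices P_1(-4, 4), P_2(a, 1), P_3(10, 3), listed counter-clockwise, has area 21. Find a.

Write out the shoelace sum; only the two edges meeting at P_2 involve a:
2·Area = [((-4)·1 − a·4) + (a·3 − 10·1)] + 52
       = -1·a + 38 = 42
⇒ a = -4.

-4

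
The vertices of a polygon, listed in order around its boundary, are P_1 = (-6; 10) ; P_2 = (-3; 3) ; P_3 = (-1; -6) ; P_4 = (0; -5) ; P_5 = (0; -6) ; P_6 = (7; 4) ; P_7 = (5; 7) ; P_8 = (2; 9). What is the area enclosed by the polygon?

107

Apply the shoelace formula: 2A = Σ (x_i·y_{i+1} − x_{i+1}·y_i), indices taken mod 8.
Σ = (12) + (21) + (5) + (0) + (42) + (29) + (31) + (74) = 214
Area = |Σ|/2 = 107.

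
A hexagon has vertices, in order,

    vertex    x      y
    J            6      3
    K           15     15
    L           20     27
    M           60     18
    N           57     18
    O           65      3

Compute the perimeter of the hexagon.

148

|JK| = √((9)² + (12)²) = √225 = 15
|KL| = √((5)² + (12)²) = √169 = 13
|LM| = √((40)² + (-9)²) = √1681 = 41
|MN| = √((-3)² + (0)²) = √9 = 3
|NO| = √((8)² + (-15)²) = √289 = 17
|OJ| = √((-59)² + (0)²) = √3481 = 59
Perimeter = 15 + 13 + 41 + 3 + 17 + 59 = 148.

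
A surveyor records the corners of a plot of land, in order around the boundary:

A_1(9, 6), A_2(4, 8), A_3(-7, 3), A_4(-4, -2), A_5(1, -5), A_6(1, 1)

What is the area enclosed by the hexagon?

83.5

Cross-terms: 48, 68, 26, 22, 6, -3  ⇒  Σ = 167
Area = |Σ|/2 = 83.5.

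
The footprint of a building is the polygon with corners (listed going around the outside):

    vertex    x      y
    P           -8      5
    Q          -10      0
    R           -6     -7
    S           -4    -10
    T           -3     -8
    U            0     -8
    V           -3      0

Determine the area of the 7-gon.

Apply the shoelace (surveyor's) formula: 2A = Σ (x_i·y_{i+1} − x_{i+1}·y_i), indices taken mod 7.
Σ = (50) + (70) + (32) + (2) + (24) + (-24) + (-15) = 139
Area = |Σ|/2 = 69.5.

69.5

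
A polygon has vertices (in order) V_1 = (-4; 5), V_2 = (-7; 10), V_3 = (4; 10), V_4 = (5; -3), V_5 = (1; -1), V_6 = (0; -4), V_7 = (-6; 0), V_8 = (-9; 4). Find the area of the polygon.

130

Apply the shoelace formula: 2A = Σ (x_i·y_{i+1} − x_{i+1}·y_i), indices taken mod 8.
Σ = (-5) + (-110) + (-62) + (-2) + (-4) + (-24) + (-24) + (-29) = -260
Area = |Σ|/2 = 130.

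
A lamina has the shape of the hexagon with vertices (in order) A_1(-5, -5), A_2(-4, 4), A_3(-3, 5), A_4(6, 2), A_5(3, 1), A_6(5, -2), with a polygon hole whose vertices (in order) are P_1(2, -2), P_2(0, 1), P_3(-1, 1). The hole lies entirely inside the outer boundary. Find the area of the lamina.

63.5

Outer boundary:
Apply the shoelace (surveyor's) formula: 2A = Σ (x_i·y_{i+1} − x_{i+1}·y_i), indices taken mod 6.
Σ = (-40) + (-8) + (-36) + (0) + (-11) + (-35) = -130
Area = |Σ|/2 = 65.
Hole:
Apply the surveyor's formula: 2A = Σ (x_i·y_{i+1} − x_{i+1}·y_i), indices taken mod 3.
Σ = (2) + (1) + (0) = 3
Area = |Σ|/2 = 1.5.
Net area = 65 − 1.5 = 63.5.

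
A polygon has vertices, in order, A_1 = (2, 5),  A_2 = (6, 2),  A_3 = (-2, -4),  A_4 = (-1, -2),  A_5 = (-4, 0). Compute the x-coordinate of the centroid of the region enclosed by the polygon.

Apply the shoelace formula. First the cross-terms c_i = x_i·y_{i+1} − x_{i+1}·y_i:
  -26, -20, 0, -8, -20  ⇒  2A = -74, A = -37.
Then Σ (x_i + x_{i+1})·c_i = -208, so x̄ = -208 / (6·(-37)) = 104/111.

104/111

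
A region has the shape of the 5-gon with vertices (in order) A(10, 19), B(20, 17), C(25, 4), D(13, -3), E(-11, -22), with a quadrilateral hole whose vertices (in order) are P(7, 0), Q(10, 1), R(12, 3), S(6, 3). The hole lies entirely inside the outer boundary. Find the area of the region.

484

Outer boundary:
Apply the surveyor's formula: 2A = Σ (x_i·y_{i+1} − x_{i+1}·y_i), indices taken mod 5.
Σ = (-210) + (-345) + (-127) + (-319) + (11) = -990
Area = |Σ|/2 = 495.
Hole:
Cross-terms: 7, 18, 18, -21  ⇒  Σ = 22
Area = |Σ|/2 = 11.
Net area = 495 − 11 = 484.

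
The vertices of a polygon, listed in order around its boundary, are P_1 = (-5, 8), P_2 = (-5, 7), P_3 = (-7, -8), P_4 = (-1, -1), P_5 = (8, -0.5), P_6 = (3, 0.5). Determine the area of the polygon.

Apply Gauss's area formula: 2A = Σ (x_i·y_{i+1} − x_{i+1}·y_i), indices taken mod 6.
Σ = (5) + (89) + (-1) + (8.5) + (5.5) + (26.5) = 133.5
Area = |Σ|/2 = 66.75.

66.75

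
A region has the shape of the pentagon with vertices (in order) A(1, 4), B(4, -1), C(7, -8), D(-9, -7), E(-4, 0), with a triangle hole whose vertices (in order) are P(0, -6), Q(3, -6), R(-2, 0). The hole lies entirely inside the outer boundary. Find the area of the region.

Outer boundary:
Apply the shoelace formula: 2A = Σ (x_i·y_{i+1} − x_{i+1}·y_i), indices taken mod 5.
Cross-terms: -17, -25, -121, -28, -16  ⇒  Σ = -207
Area = |Σ|/2 = 103.5.
Hole:
Apply the surveyor's formula: 2A = Σ (x_i·y_{i+1} − x_{i+1}·y_i), indices taken mod 3.
Σ = (18) + (-12) + (12) = 18
Area = |Σ|/2 = 9.
Net area = 103.5 − 9 = 94.5.

94.5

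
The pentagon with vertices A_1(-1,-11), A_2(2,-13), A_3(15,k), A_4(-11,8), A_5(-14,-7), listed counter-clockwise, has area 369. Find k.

Write out the shoelace sum; only the two edges meeting at A_3 involve k:
2·Area = [(2·k − 15·(-13)) + (15·8 − (-11)·k)] + 371
       = 13·k + 686 = 738
⇒ k = 4.

4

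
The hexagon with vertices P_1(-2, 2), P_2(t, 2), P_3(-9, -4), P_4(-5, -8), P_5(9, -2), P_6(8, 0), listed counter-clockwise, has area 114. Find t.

Write out the shoelace sum; only the two edges meeting at P_2 involve t:
2·Area = [((-2)·2 − t·2) + (t·(-4) − (-9)·2)] + 166
       = -6·t + 180 = 228
⇒ t = -8.

-8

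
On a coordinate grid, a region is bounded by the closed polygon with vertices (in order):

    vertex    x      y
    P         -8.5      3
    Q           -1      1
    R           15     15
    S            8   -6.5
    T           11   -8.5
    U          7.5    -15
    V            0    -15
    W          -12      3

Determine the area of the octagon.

326.875

Apply the shoelace (surveyor's) formula: 2A = Σ (x_i·y_{i+1} − x_{i+1}·y_i), indices taken mod 8.
Σ = (-5.5) + (-30) + (-217.5) + (3.5) + (-101.25) + (-112.5) + (-180) + (-10.5) = -653.75
Area = |Σ|/2 = 326.875.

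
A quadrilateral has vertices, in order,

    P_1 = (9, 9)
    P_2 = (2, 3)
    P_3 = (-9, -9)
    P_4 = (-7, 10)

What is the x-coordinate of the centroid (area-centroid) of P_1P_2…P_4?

Apply Gauss's area formula. First the cross-terms c_i = x_i·y_{i+1} − x_{i+1}·y_i:
  9, 9, -153, -153  ⇒  2A = -288, A = -144.
Then Σ (x_i + x_{i+1})·c_i = 2178, so x̄ = 2178 / (6·(-144)) = -121/48.

-121/48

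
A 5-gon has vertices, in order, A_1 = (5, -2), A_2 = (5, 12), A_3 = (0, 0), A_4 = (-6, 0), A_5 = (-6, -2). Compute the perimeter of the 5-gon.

|A_1A_2| = √((0)² + (14)²) = √196 = 14
|A_2A_3| = √((-5)² + (-12)²) = √169 = 13
|A_3A_4| = √((-6)² + (0)²) = √36 = 6
|A_4A_5| = √((0)² + (-2)²) = √4 = 2
|A_5A_1| = √((11)² + (0)²) = √121 = 11
Perimeter = 14 + 13 + 6 + 2 + 11 = 46.

46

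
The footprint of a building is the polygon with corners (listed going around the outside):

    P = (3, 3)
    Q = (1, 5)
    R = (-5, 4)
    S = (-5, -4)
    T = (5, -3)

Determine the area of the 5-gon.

Apply the surveyor's formula: 2A = Σ (x_i·y_{i+1} − x_{i+1}·y_i), indices taken mod 5.
Σ = (12) + (29) + (40) + (35) + (24) = 140
Area = |Σ|/2 = 70.

70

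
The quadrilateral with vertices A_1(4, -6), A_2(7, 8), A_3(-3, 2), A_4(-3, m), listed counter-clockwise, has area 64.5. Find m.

Write out the shoelace sum; only the two edges meeting at A_4 involve m:
2·Area = [((-3)·m − (-3)·2) + ((-3)·(-6) − 4·m)] + 112
       = -7·m + 136 = 129
⇒ m = 1.

1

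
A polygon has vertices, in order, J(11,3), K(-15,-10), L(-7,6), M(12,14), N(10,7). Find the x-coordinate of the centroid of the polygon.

Apply Gauss's area formula. First the cross-terms c_i = x_i·y_{i+1} − x_{i+1}·y_i:
  -65, -160, -170, -56, -47  ⇒  2A = -498, A = -249.
Then Σ (x_i + x_{i+1})·c_i = 711, so x̄ = 711 / (6·(-249)) = -79/166.

-79/166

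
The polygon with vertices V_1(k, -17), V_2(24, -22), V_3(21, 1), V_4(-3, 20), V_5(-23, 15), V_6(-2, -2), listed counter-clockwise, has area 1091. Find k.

Write out the shoelace sum; only the two edges meeting at V_1 involve k:
2·Area = [((-2)·(-17) − k·(-2)) + (k·(-22) − 24·(-17))] + 1400
       = -20·k + 1842 = 2182
⇒ k = -17.

-17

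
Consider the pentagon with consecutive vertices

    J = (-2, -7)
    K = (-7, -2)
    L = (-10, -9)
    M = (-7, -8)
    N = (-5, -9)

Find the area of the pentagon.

27.5

Apply the shoelace (surveyor's) formula: 2A = Σ (x_i·y_{i+1} − x_{i+1}·y_i), indices taken mod 5.
J→K: (-2)(-2) − (-7)(-7) = -45
K→L: (-7)(-9) − (-10)(-2) = 43
L→M: (-10)(-8) − (-7)(-9) = 17
M→N: (-7)(-9) − (-5)(-8) = 23
N→J: (-5)(-7) − (-2)(-9) = 17
Σ = 55
Area = |Σ|/2 = 27.5.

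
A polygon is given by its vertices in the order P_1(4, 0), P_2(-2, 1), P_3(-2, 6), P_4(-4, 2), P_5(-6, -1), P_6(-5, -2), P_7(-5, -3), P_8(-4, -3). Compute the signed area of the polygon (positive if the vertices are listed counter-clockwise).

28.5

Cross-terms: 4, -10, 20, 16, 7, 5, 3, 12  ⇒  Σ = 57
Signed area = Σ/2 = 28.5 (positive ⇒ counter-clockwise traversal).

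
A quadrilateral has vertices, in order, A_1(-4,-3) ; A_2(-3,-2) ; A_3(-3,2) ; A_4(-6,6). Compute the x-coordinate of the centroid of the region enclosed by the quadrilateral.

Apply Gauss's area formula. First the cross-terms c_i = x_i·y_{i+1} − x_{i+1}·y_i:
  -1, -12, -6, 42  ⇒  2A = 23, A = 11.5.
Then Σ (x_i + x_{i+1})·c_i = -287, so x̄ = -287 / (6·11.5) = -287/69.

-287/69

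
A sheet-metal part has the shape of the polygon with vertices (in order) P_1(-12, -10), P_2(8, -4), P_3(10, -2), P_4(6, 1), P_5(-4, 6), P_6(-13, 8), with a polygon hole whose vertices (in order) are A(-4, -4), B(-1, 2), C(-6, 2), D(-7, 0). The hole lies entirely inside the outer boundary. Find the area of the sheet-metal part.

223

Outer boundary:
Apply Gauss's area formula: 2A = Σ (x_i·y_{i+1} − x_{i+1}·y_i), indices taken mod 6.
Cross-terms: 128, 24, 22, 40, 46, 226  ⇒  Σ = 486
Area = |Σ|/2 = 243.
Hole:
Σ = (-12) + (10) + (14) + (28) = 40
Area = |Σ|/2 = 20.
Net area = 243 − 20 = 223.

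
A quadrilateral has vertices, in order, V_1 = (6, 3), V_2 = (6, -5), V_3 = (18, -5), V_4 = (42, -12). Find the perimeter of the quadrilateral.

84

|V_1V_2| = √((0)² + (-8)²) = √64 = 8
|V_2V_3| = √((12)² + (0)²) = √144 = 12
|V_3V_4| = √((24)² + (-7)²) = √625 = 25
|V_4V_1| = √((-36)² + (15)²) = √1521 = 39
Perimeter = 8 + 12 + 25 + 39 = 84.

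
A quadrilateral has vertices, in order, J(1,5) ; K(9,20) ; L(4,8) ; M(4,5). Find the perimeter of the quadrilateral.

|JK| = √((8)² + (15)²) = √289 = 17
|KL| = √((-5)² + (-12)²) = √169 = 13
|LM| = √((0)² + (-3)²) = √9 = 3
|MJ| = √((-3)² + (0)²) = √9 = 3
Perimeter = 17 + 13 + 3 + 3 = 36.

36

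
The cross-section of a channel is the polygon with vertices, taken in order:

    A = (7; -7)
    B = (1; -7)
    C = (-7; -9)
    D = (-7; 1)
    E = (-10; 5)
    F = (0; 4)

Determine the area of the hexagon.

131.5

Apply the shoelace formula: 2A = Σ (x_i·y_{i+1} − x_{i+1}·y_i), indices taken mod 6.
A→B: (7)(-7) − (1)(-7) = -42
B→C: (1)(-9) − (-7)(-7) = -58
C→D: (-7)(1) − (-7)(-9) = -70
D→E: (-7)(5) − (-10)(1) = -25
E→F: (-10)(4) − (0)(5) = -40
F→A: (0)(-7) − (7)(4) = -28
Σ = -263
Area = |Σ|/2 = 131.5.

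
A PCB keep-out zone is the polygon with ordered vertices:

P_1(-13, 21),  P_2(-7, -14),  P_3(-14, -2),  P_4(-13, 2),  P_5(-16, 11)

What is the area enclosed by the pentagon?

Apply the shoelace (surveyor's) formula: 2A = Σ (x_i·y_{i+1} − x_{i+1}·y_i), indices taken mod 5.
Σ = (329) + (-182) + (-54) + (-111) + (-193) = -211
Area = |Σ|/2 = 105.5.

105.5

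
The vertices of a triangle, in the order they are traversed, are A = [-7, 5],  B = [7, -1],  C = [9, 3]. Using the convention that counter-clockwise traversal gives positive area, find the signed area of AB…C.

34

Σ = (-28) + (30) + (66) = 68
Signed area = Σ/2 = 34 (positive ⇒ counter-clockwise traversal).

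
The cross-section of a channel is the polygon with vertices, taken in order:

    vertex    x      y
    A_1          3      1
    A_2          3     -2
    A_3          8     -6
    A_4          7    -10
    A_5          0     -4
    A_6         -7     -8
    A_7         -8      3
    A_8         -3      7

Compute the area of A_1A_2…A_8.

130.5

Apply the surveyor's formula: 2A = Σ (x_i·y_{i+1} − x_{i+1}·y_i), indices taken mod 8.
Σ = (-9) + (-2) + (-38) + (-28) + (-28) + (-85) + (-47) + (-24) = -261
Area = |Σ|/2 = 130.5.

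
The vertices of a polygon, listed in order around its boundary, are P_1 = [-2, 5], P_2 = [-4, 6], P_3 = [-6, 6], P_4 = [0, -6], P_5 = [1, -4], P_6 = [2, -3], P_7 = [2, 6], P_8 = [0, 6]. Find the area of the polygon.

54.5

Apply the shoelace (surveyor's) formula: 2A = Σ (x_i·y_{i+1} − x_{i+1}·y_i), indices taken mod 8.
Cross-terms: 8, 12, 36, 6, 5, 18, 12, 12  ⇒  Σ = 109
Area = |Σ|/2 = 54.5.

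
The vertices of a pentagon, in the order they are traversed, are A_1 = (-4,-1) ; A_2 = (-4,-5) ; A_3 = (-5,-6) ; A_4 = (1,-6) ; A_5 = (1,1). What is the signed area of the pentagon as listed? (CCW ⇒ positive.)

30.5

Apply the shoelace (surveyor's) formula: 2A = Σ (x_i·y_{i+1} − x_{i+1}·y_i), indices taken mod 5.
Σ = (16) + (-1) + (36) + (7) + (3) = 61
Signed area = Σ/2 = 30.5 (positive ⇒ counter-clockwise traversal).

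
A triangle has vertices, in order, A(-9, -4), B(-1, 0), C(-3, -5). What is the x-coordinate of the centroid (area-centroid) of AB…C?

-13/3

Apply Gauss's area formula. First the cross-terms c_i = x_i·y_{i+1} − x_{i+1}·y_i:
  -4, 5, -33  ⇒  2A = -32, A = -16.
Then Σ (x_i + x_{i+1})·c_i = 416, so x̄ = 416 / (6·(-16)) = -13/3.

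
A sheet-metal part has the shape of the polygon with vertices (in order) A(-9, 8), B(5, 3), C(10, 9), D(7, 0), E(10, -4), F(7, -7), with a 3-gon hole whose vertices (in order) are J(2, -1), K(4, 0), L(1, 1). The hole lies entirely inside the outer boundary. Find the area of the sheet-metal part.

93.5

Outer boundary:
Apply the surveyor's formula: 2A = Σ (x_i·y_{i+1} − x_{i+1}·y_i), indices taken mod 6.
A→B: (-9)(3) − (5)(8) = -67
B→C: (5)(9) − (10)(3) = 15
C→D: (10)(0) − (7)(9) = -63
D→E: (7)(-4) − (10)(0) = -28
E→F: (10)(-7) − (7)(-4) = -42
F→A: (7)(8) − (-9)(-7) = -7
Σ = -192
Area = |Σ|/2 = 96.
Hole:
Apply Gauss's area formula: 2A = Σ (x_i·y_{i+1} − x_{i+1}·y_i), indices taken mod 3.
Cross-terms: 4, 4, -3  ⇒  Σ = 5
Area = |Σ|/2 = 2.5.
Net area = 96 − 2.5 = 93.5.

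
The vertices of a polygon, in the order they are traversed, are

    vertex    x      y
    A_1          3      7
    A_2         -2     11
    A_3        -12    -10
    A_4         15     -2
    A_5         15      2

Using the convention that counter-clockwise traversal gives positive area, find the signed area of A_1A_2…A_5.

266

Σ = (47) + (152) + (174) + (60) + (99) = 532
Signed area = Σ/2 = 266 (positive ⇒ counter-clockwise traversal).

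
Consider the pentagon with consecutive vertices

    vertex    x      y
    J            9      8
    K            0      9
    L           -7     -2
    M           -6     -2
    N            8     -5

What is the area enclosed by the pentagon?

150.5

J→K: (9)(9) − (0)(8) = 81
K→L: (0)(-2) − (-7)(9) = 63
L→M: (-7)(-2) − (-6)(-2) = 2
M→N: (-6)(-5) − (8)(-2) = 46
N→J: (8)(8) − (9)(-5) = 109
Σ = 301
Area = |Σ|/2 = 150.5.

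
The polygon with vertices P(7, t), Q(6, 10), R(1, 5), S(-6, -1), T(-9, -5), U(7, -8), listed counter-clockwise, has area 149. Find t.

Write out the shoelace sum; only the two edges meeting at P involve t:
2·Area = [(7·t − 7·(-8)) + (7·10 − 6·t)] + 177
       = 1·t + 303 = 298
⇒ t = -5.

-5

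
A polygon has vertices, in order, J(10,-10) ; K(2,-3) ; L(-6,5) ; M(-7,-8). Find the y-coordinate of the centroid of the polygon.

Apply the shoelace (surveyor's) formula. First the cross-terms c_i = x_i·y_{i+1} − x_{i+1}·y_i:
  -10, -8, 83, 150  ⇒  2A = 215, A = 107.5.
Then Σ (y_i + y_{i+1})·c_i = -2835, so ȳ = -2835 / (6·107.5) = -189/43.

-189/43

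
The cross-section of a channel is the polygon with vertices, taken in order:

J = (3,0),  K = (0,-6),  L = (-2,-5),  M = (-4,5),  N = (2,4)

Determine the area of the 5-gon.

49

Apply the surveyor's formula: 2A = Σ (x_i·y_{i+1} − x_{i+1}·y_i), indices taken mod 5.
J→K: (3)(-6) − (0)(0) = -18
K→L: (0)(-5) − (-2)(-6) = -12
L→M: (-2)(5) − (-4)(-5) = -30
M→N: (-4)(4) − (2)(5) = -26
N→J: (2)(0) − (3)(4) = -12
Σ = -98
Area = |Σ|/2 = 49.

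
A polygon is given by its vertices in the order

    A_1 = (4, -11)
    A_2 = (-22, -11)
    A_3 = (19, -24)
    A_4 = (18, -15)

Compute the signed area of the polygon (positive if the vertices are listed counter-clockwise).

230

Apply the surveyor's formula: 2A = Σ (x_i·y_{i+1} − x_{i+1}·y_i), indices taken mod 4.
Σ = (-286) + (737) + (147) + (-138) = 460
Signed area = Σ/2 = 230 (positive ⇒ counter-clockwise traversal).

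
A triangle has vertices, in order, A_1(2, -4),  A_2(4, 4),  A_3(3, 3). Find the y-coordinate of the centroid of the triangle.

Apply Gauss's area formula. First the cross-terms c_i = x_i·y_{i+1} − x_{i+1}·y_i:
  24, 0, -18  ⇒  2A = 6, A = 3.
Then Σ (y_i + y_{i+1})·c_i = 18, so ȳ = 18 / (6·3) = 1.

1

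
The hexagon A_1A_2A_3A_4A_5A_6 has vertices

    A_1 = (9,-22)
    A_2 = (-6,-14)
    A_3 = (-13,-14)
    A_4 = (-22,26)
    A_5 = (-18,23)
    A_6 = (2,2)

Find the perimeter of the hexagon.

124

|A_1A_2| = √((-15)² + (8)²) = √289 = 17
|A_2A_3| = √((-7)² + (0)²) = √49 = 7
|A_3A_4| = √((-9)² + (40)²) = √1681 = 41
|A_4A_5| = √((4)² + (-3)²) = √25 = 5
|A_5A_6| = √((20)² + (-21)²) = √841 = 29
|A_6A_1| = √((7)² + (-24)²) = √625 = 25
Perimeter = 17 + 7 + 41 + 5 + 29 + 25 = 124.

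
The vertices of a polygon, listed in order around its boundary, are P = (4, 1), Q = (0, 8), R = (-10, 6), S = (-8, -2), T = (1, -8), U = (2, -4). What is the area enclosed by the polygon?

138

Cross-terms: 32, 80, 68, 66, 12, 18  ⇒  Σ = 276
Area = |Σ|/2 = 138.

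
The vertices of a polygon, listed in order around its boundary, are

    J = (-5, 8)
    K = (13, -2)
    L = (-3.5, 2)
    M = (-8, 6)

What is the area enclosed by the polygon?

57

Cross-terms: -94, 19, -5, -34  ⇒  Σ = -114
Area = |Σ|/2 = 57.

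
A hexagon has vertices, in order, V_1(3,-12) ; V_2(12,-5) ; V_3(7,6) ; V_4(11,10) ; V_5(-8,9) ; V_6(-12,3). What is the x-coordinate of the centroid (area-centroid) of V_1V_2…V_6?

Apply the surveyor's formula. First the cross-terms c_i = x_i·y_{i+1} − x_{i+1}·y_i:
  129, 107, 4, 179, 84, 135  ⇒  2A = 638, A = 319.
Then Σ (x_i + x_{i+1})·c_i = 1682, so x̄ = 1682 / (6·319) = 29/33.

29/33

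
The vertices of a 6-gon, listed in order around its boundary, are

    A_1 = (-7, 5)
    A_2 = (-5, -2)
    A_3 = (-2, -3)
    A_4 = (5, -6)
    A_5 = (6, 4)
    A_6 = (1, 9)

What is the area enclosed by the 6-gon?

125.5

Apply Gauss's area formula: 2A = Σ (x_i·y_{i+1} − x_{i+1}·y_i), indices taken mod 6.
A_1→A_2: (-7)(-2) − (-5)(5) = 39
A_2→A_3: (-5)(-3) − (-2)(-2) = 11
A_3→A_4: (-2)(-6) − (5)(-3) = 27
A_4→A_5: (5)(4) − (6)(-6) = 56
A_5→A_6: (6)(9) − (1)(4) = 50
A_6→A_1: (1)(5) − (-7)(9) = 68
Σ = 251
Area = |Σ|/2 = 125.5.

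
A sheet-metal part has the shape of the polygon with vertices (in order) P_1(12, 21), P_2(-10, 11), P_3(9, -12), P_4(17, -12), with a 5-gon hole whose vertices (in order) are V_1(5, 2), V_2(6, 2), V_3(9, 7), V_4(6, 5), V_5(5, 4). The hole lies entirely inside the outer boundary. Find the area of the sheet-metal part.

Outer boundary:
Cross-terms: 342, 21, 96, 501  ⇒  Σ = 960
Area = |Σ|/2 = 480.
Hole:
Cross-terms: -2, 24, 3, -1, -10  ⇒  Σ = 14
Area = |Σ|/2 = 7.
Net area = 480 − 7 = 473.

473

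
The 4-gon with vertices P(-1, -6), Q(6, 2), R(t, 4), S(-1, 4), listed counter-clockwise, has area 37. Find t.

Write out the shoelace sum; only the two edges meeting at R involve t:
2·Area = [(6·4 − t·2) + (t·4 − (-1)·4)] + 44
       = 2·t + 72 = 74
⇒ t = 1.

1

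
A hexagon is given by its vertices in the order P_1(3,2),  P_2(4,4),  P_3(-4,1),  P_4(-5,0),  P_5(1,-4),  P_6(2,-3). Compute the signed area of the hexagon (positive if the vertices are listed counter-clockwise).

33.5

Σ = (4) + (20) + (5) + (20) + (5) + (13) = 67
Signed area = Σ/2 = 33.5 (positive ⇒ counter-clockwise traversal).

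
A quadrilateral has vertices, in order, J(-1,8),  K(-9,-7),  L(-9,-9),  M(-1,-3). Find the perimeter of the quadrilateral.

40

|JK| = √((-8)² + (-15)²) = √289 = 17
|KL| = √((0)² + (-2)²) = √4 = 2
|LM| = √((8)² + (6)²) = √100 = 10
|MJ| = √((0)² + (11)²) = √121 = 11
Perimeter = 17 + 2 + 10 + 11 = 40.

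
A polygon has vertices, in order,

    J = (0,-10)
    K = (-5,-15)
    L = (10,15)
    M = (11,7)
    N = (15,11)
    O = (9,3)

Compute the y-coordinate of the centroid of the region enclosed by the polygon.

113/99

Apply Gauss's area formula. First the cross-terms c_i = x_i·y_{i+1} − x_{i+1}·y_i:
  -50, 75, -95, 16, -54, -90  ⇒  2A = -198, A = -99.
Then Σ (y_i + y_{i+1})·c_i = -678, so ȳ = -678 / (6·(-99)) = 113/99.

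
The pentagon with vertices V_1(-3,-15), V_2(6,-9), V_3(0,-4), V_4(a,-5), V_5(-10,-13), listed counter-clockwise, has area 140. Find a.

The doubled signed area Σ (x_i y_{i+1} − x_{i+1} y_i) is linear in a.
With a=0 it equals 154; the coefficient of a is -9 (from the two edges through V_4).
So -9·a + 154 = 2·140 = 280 ⇒ a = -14.

-14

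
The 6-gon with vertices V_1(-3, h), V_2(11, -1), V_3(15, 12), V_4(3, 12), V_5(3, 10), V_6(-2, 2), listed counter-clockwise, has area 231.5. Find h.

-11

Write out the shoelace sum; only the two edges meeting at V_1 involve h:
2·Area = [((-2)·h − (-3)·2) + ((-3)·(-1) − 11·h)] + 311
       = -13·h + 320 = 463
⇒ h = -11.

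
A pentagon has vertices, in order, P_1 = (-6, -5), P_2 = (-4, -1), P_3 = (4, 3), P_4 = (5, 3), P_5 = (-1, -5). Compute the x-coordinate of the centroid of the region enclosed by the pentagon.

-25/27

Apply the surveyor's formula. First the cross-terms c_i = x_i·y_{i+1} − x_{i+1}·y_i:
  -14, -8, -3, -22, -25  ⇒  2A = -72, A = -36.
Then Σ (x_i + x_{i+1})·c_i = 200, so x̄ = 200 / (6·(-36)) = -25/27.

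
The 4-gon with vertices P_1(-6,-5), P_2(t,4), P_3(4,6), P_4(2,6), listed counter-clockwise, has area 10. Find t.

The doubled signed area Σ (x_i y_{i+1} − x_{i+1} y_i) is linear in t.
With t=0 it equals -2; the coefficient of t is 11 (from the two edges through P_2).
So 11·t + -2 = 2·10 = 20 ⇒ t = 2.

2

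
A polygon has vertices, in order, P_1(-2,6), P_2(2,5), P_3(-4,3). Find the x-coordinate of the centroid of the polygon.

Apply the shoelace formula. First the cross-terms c_i = x_i·y_{i+1} − x_{i+1}·y_i:
  -22, 26, -18  ⇒  2A = -14, A = -7.
Then Σ (x_i + x_{i+1})·c_i = 56, so x̄ = 56 / (6·(-7)) = -4/3.

-4/3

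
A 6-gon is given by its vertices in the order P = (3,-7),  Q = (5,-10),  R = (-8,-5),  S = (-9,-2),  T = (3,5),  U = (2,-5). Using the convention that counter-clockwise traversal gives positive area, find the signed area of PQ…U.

-96

Σ = (5) + (-105) + (-29) + (-39) + (-25) + (1) = -192
Signed area = Σ/2 = -96 (negative ⇒ clockwise traversal).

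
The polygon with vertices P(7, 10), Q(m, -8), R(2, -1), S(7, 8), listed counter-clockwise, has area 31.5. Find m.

The doubled signed area Σ (x_i y_{i+1} − x_{i+1} y_i) is linear in m.
With m=0 it equals -3; the coefficient of m is -11 (from the two edges through Q).
So -11·m + -3 = 2·31.5 = 63 ⇒ m = -6.

-6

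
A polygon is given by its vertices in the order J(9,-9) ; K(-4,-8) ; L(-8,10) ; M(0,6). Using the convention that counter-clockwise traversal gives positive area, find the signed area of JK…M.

-157

Σ = (-108) + (-104) + (-48) + (-54) = -314
Signed area = Σ/2 = -157 (negative ⇒ clockwise traversal).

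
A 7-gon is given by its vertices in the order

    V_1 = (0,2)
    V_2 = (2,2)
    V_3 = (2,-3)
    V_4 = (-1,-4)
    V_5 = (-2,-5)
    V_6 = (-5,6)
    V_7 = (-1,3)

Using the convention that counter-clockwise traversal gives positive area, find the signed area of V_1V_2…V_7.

Apply the surveyor's formula: 2A = Σ (x_i·y_{i+1} − x_{i+1}·y_i), indices taken mod 7.
Cross-terms: -4, -10, -11, -3, -37, -9, -2  ⇒  Σ = -76
Signed area = Σ/2 = -38 (negative ⇒ clockwise traversal).

-38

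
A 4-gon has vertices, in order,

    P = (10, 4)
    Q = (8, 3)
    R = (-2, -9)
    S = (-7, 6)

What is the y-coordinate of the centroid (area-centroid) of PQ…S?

Apply the shoelace (surveyor's) formula. First the cross-terms c_i = x_i·y_{i+1} − x_{i+1}·y_i:
  -2, -66, -75, -88  ⇒  2A = -231, A = -115.5.
Then Σ (y_i + y_{i+1})·c_i = -273, so ȳ = -273 / (6·(-115.5)) = 13/33.

13/33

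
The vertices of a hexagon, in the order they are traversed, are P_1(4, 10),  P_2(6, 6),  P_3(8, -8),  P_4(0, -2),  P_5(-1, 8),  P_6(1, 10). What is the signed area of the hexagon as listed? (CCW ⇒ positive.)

Σ = (-36) + (-96) + (-16) + (-2) + (-18) + (-30) = -198
Signed area = Σ/2 = -99 (negative ⇒ clockwise traversal).

-99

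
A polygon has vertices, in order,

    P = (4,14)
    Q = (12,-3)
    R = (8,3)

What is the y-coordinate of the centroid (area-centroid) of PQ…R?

Apply the surveyor's formula. First the cross-terms c_i = x_i·y_{i+1} − x_{i+1}·y_i:
  -180, 60, 100  ⇒  2A = -20, A = -10.
Then Σ (y_i + y_{i+1})·c_i = -280, so ȳ = -280 / (6·(-10)) = 14/3.

14/3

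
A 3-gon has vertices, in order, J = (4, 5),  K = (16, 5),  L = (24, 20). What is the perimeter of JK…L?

|JK| = √((12)² + (0)²) = √144 = 12
|KL| = √((8)² + (15)²) = √289 = 17
|LJ| = √((-20)² + (-15)²) = √625 = 25
Perimeter = 12 + 17 + 25 = 54.

54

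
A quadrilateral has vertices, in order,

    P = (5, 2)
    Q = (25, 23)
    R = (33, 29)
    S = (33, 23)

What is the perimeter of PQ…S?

80

|PQ| = √((20)² + (21)²) = √841 = 29
|QR| = √((8)² + (6)²) = √100 = 10
|RS| = √((0)² + (-6)²) = √36 = 6
|SP| = √((-28)² + (-21)²) = √1225 = 35
Perimeter = 29 + 10 + 6 + 35 = 80.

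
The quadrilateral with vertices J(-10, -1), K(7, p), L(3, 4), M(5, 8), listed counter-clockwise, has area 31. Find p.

Write out the shoelace sum; only the two edges meeting at K involve p:
2·Area = [((-10)·p − 7·(-1)) + (7·4 − 3·p)] + 79
       = -13·p + 114 = 62
⇒ p = 4.

4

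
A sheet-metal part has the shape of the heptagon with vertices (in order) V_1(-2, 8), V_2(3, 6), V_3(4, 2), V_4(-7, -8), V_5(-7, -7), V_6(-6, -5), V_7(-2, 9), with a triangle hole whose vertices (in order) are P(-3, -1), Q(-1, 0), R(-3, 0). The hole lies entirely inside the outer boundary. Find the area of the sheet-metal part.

73

Outer boundary:
Apply Gauss's area formula: 2A = Σ (x_i·y_{i+1} − x_{i+1}·y_i), indices taken mod 7.
V_1→V_2: (-2)(6) − (3)(8) = -36
V_2→V_3: (3)(2) − (4)(6) = -18
V_3→V_4: (4)(-8) − (-7)(2) = -18
V_4→V_5: (-7)(-7) − (-7)(-8) = -7
V_5→V_6: (-7)(-5) − (-6)(-7) = -7
V_6→V_7: (-6)(9) − (-2)(-5) = -64
V_7→V_1: (-2)(8) − (-2)(9) = 2
Σ = -148
Area = |Σ|/2 = 74.
Hole:
P→Q: (-3)(0) − (-1)(-1) = -1
Q→R: (-1)(0) − (-3)(0) = 0
R→P: (-3)(-1) − (-3)(0) = 3
Σ = 2
Area = |Σ|/2 = 1.
Net area = 74 − 1 = 73.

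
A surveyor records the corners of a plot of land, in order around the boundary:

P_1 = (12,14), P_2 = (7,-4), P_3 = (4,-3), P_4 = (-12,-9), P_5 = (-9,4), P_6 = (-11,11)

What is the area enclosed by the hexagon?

346.5

Apply the surveyor's formula: 2A = Σ (x_i·y_{i+1} − x_{i+1}·y_i), indices taken mod 6.
Cross-terms: -146, -5, -72, -129, -55, -286  ⇒  Σ = -693
Area = |Σ|/2 = 346.5.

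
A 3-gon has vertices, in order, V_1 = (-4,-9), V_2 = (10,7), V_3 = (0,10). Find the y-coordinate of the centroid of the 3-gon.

8/3

Apply Gauss's area formula. First the cross-terms c_i = x_i·y_{i+1} − x_{i+1}·y_i:
  62, 100, 40  ⇒  2A = 202, A = 101.
Then Σ (y_i + y_{i+1})·c_i = 1616, so ȳ = 1616 / (6·101) = 8/3.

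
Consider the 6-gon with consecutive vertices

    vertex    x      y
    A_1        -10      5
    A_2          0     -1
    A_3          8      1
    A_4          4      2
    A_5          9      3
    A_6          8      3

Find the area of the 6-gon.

Apply the shoelace (surveyor's) formula: 2A = Σ (x_i·y_{i+1} − x_{i+1}·y_i), indices taken mod 6.
Σ = (10) + (8) + (12) + (-6) + (3) + (70) = 97
Area = |Σ|/2 = 48.5.

48.5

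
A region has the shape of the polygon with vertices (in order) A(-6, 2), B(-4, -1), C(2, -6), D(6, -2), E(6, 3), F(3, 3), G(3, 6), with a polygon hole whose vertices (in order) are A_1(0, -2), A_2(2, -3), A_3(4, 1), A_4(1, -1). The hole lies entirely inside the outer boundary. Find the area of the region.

75.5

Outer boundary:
Apply the shoelace (surveyor's) formula: 2A = Σ (x_i·y_{i+1} − x_{i+1}·y_i), indices taken mod 7.
Σ = (14) + (26) + (32) + (30) + (9) + (9) + (42) = 162
Area = |Σ|/2 = 81.
Hole:
Apply Gauss's area formula: 2A = Σ (x_i·y_{i+1} − x_{i+1}·y_i), indices taken mod 4.
Cross-terms: 4, 14, -5, -2  ⇒  Σ = 11
Area = |Σ|/2 = 5.5.
Net area = 81 − 5.5 = 75.5.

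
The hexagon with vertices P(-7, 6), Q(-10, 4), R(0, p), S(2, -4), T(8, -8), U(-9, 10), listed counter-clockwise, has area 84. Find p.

Write out the shoelace sum; only the two edges meeting at R involve p:
2·Area = [((-10)·p − 0·4) + (0·(-4) − 2·p)] + 72
       = -12·p + 72 = 168
⇒ p = -8.

-8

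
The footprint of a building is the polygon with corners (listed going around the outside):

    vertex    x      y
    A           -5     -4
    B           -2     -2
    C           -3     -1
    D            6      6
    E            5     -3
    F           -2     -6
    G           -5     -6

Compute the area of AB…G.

63

Apply the shoelace formula: 2A = Σ (x_i·y_{i+1} − x_{i+1}·y_i), indices taken mod 7.
Cross-terms: 2, -4, -12, -48, -36, -18, -10  ⇒  Σ = -126
Area = |Σ|/2 = 63.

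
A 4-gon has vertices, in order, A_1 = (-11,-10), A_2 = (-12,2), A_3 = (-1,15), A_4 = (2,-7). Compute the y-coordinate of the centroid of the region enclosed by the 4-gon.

Apply the shoelace formula. First the cross-terms c_i = x_i·y_{i+1} − x_{i+1}·y_i:
  -142, -178, -23, -97  ⇒  2A = -440, A = -220.
Then Σ (y_i + y_{i+1})·c_i = -425, so ȳ = -425 / (6·(-220)) = 85/264.

85/264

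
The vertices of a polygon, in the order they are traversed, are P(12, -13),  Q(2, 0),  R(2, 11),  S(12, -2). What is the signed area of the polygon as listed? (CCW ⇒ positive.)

-110

P→Q: (12)(0) − (2)(-13) = 26
Q→R: (2)(11) − (2)(0) = 22
R→S: (2)(-2) − (12)(11) = -136
S→P: (12)(-13) − (12)(-2) = -132
Σ = -220
Signed area = Σ/2 = -110 (negative ⇒ clockwise traversal).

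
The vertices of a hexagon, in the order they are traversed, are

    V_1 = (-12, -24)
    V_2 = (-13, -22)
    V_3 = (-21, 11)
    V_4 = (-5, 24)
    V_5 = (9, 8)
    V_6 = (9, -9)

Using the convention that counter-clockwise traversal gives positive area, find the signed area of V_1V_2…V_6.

-917.5

Apply Gauss's area formula: 2A = Σ (x_i·y_{i+1} − x_{i+1}·y_i), indices taken mod 6.
Cross-terms: -48, -605, -449, -256, -153, -324  ⇒  Σ = -1835
Signed area = Σ/2 = -917.5 (negative ⇒ clockwise traversal).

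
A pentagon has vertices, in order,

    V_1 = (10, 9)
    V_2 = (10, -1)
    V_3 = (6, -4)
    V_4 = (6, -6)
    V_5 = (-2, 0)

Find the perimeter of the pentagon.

|V_1V_2| = √((0)² + (-10)²) = √100 = 10
|V_2V_3| = √((-4)² + (-3)²) = √25 = 5
|V_3V_4| = √((0)² + (-2)²) = √4 = 2
|V_4V_5| = √((-8)² + (6)²) = √100 = 10
|V_5V_1| = √((12)² + (9)²) = √225 = 15
Perimeter = 10 + 5 + 2 + 10 + 15 = 42.

42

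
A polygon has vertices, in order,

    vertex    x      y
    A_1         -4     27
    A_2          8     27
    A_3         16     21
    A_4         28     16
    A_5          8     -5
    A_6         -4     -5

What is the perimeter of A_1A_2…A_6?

|A_1A_2| = √((12)² + (0)²) = √144 = 12
|A_2A_3| = √((8)² + (-6)²) = √100 = 10
|A_3A_4| = √((12)² + (-5)²) = √169 = 13
|A_4A_5| = √((-20)² + (-21)²) = √841 = 29
|A_5A_6| = √((-12)² + (0)²) = √144 = 12
|A_6A_1| = √((0)² + (32)²) = √1024 = 32
Perimeter = 12 + 10 + 13 + 29 + 12 + 32 = 108.

108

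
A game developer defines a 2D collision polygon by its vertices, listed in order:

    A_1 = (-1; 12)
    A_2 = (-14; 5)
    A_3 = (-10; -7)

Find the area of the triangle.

Σ = (163) + (148) + (-127) = 184
Area = |Σ|/2 = 92.

92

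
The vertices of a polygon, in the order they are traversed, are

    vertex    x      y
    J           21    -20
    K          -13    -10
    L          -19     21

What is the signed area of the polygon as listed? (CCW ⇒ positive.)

Apply the shoelace formula: 2A = Σ (x_i·y_{i+1} − x_{i+1}·y_i), indices taken mod 3.
Cross-terms: -470, -463, -61  ⇒  Σ = -994
Signed area = Σ/2 = -497 (negative ⇒ clockwise traversal).

-497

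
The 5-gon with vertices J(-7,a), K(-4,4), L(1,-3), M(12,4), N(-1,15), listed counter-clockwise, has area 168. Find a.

The doubled signed area Σ (x_i y_{i+1} − x_{i+1} y_i) is linear in a.
With a=0 it equals 309; the coefficient of a is 3 (from the two edges through J).
So 3·a + 309 = 2·168 = 336 ⇒ a = 9.

9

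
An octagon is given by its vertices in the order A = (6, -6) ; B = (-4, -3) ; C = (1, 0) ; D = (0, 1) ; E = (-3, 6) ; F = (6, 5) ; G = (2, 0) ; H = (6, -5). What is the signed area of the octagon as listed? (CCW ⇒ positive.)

-56

Apply Gauss's area formula: 2A = Σ (x_i·y_{i+1} − x_{i+1}·y_i), indices taken mod 8.
Σ = (-42) + (3) + (1) + (3) + (-51) + (-10) + (-10) + (-6) = -112
Signed area = Σ/2 = -56 (negative ⇒ clockwise traversal).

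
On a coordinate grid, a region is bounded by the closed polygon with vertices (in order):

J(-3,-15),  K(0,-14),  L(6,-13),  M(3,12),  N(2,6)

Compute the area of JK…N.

109.5

Σ = (42) + (84) + (111) + (-6) + (-12) = 219
Area = |Σ|/2 = 109.5.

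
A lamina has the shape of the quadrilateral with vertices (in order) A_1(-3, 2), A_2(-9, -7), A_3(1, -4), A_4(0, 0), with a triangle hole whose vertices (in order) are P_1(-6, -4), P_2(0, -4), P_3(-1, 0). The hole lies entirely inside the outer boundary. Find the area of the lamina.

Outer boundary:
Cross-terms: 39, 43, 0, 0  ⇒  Σ = 82
Area = |Σ|/2 = 41.
Hole:
Apply the shoelace (surveyor's) formula: 2A = Σ (x_i·y_{i+1} − x_{i+1}·y_i), indices taken mod 3.
Σ = (24) + (-4) + (4) = 24
Area = |Σ|/2 = 12.
Net area = 41 − 12 = 29.

29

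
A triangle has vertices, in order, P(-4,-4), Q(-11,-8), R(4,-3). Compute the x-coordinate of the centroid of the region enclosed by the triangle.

-11/3

Apply the surveyor's formula. First the cross-terms c_i = x_i·y_{i+1} − x_{i+1}·y_i:
  -12, 65, -28  ⇒  2A = 25, A = 12.5.
Then Σ (x_i + x_{i+1})·c_i = -275, so x̄ = -275 / (6·12.5) = -11/3.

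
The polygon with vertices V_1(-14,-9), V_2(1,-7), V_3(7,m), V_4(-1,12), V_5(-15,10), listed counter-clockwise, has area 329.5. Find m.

-13

Write out the shoelace sum; only the two edges meeting at V_3 involve m:
2·Area = [(1·m − 7·(-7)) + (7·12 − (-1)·m)] + 552
       = 2·m + 685 = 659
⇒ m = -13.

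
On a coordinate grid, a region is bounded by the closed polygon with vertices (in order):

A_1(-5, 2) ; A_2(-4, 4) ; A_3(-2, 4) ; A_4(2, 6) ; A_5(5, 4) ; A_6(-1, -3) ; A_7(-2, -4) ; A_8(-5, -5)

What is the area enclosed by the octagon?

60

Apply the shoelace formula: 2A = Σ (x_i·y_{i+1} − x_{i+1}·y_i), indices taken mod 8.
A_1→A_2: (-5)(4) − (-4)(2) = -12
A_2→A_3: (-4)(4) − (-2)(4) = -8
A_3→A_4: (-2)(6) − (2)(4) = -20
A_4→A_5: (2)(4) − (5)(6) = -22
A_5→A_6: (5)(-3) − (-1)(4) = -11
A_6→A_7: (-1)(-4) − (-2)(-3) = -2
A_7→A_8: (-2)(-5) − (-5)(-4) = -10
A_8→A_1: (-5)(2) − (-5)(-5) = -35
Σ = -120
Area = |Σ|/2 = 60.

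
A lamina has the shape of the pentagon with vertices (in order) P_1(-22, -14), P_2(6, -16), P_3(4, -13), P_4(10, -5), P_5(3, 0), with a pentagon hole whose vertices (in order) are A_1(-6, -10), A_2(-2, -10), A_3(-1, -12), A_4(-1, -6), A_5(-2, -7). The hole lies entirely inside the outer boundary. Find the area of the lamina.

Outer boundary:
Apply Gauss's area formula: 2A = Σ (x_i·y_{i+1} − x_{i+1}·y_i), indices taken mod 5.
P_1→P_2: (-22)(-16) − (6)(-14) = 436
P_2→P_3: (6)(-13) − (4)(-16) = -14
P_3→P_4: (4)(-5) − (10)(-13) = 110
P_4→P_5: (10)(0) − (3)(-5) = 15
P_5→P_1: (3)(-14) − (-22)(0) = -42
Σ = 505
Area = |Σ|/2 = 252.5.
Hole:
Apply the surveyor's formula: 2A = Σ (x_i·y_{i+1} − x_{i+1}·y_i), indices taken mod 5.
Cross-terms: 40, 14, -6, -5, -22  ⇒  Σ = 21
Area = |Σ|/2 = 10.5.
Net area = 252.5 − 10.5 = 242.

242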